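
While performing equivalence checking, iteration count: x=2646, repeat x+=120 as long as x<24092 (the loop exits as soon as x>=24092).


Step 1: x goes from 2646 toward 24092 by 120; the body runs while x<24092, so iterations = ceil((bound-start)/step)
Step 2: Distance=21446
Step 3: ceil(21446/120)=179

179


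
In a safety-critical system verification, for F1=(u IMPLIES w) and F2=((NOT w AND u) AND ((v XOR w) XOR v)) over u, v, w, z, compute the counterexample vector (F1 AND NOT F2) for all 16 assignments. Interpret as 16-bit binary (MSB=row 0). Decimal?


F1 = (u IMPLIES w)
F2 = ((NOT w AND u) AND ((v XOR w) XOR v))
Counterexample to F1=>F2 is where F1=1 and F2=0.
Evaluate each row (bits = u,v,w,z, MSB first):
  row 0 [0000]: F1=1 F2=0 -> F1&~F2 -> 1
  row 1 [0001]: F1=1 F2=0 -> F1&~F2 -> 1
  row 2 [0010]: F1=1 F2=0 -> F1&~F2 -> 1
  row 3 [0011]: F1=1 F2=0 -> F1&~F2 -> 1
  row 4 [0100]: F1=1 F2=0 -> F1&~F2 -> 1
  row 5 [0101]: F1=1 F2=0 -> F1&~F2 -> 1
  row 6 [0110]: F1=1 F2=0 -> F1&~F2 -> 1
  row 7 [0111]: F1=1 F2=0 -> F1&~F2 -> 1
  row 8 [1000]: F1=0 F2=0 -> F1&~F2 -> 0
  row 9 [1001]: F1=0 F2=0 -> F1&~F2 -> 0
  row 10 [1010]: F1=1 F2=0 -> F1&~F2 -> 1
  row 11 [1011]: F1=1 F2=0 -> F1&~F2 -> 1
  row 12 [1100]: F1=0 F2=0 -> F1&~F2 -> 0
  row 13 [1101]: F1=0 F2=0 -> F1&~F2 -> 0
  row 14 [1110]: F1=1 F2=0 -> F1&~F2 -> 1
  row 15 [1111]: F1=1 F2=0 -> F1&~F2 -> 1
Full result column, 4 rows per line (u,v fixed per line; w,z runs 00..11 left to right):
  rows 0-3 [u,v=00]: 1111  = hex F
  rows 4-7 [u,v=01]: 1111  = hex F
  rows 8-11 [u,v=10]: 0011  = hex 3
  rows 12-15 [u,v=11]: 0011  = hex 3
Counterexample vector (row 0 .. row 15) = 1111111100110011
Output column grouped in 4s = 1111 1111 0011 0011 = 0xFF33
Convert to decimal digit by digit (value = value*16 + digit):
  F -> 15
  15*16 + 15 (F) = 255
  255*16 + 3 = 4083
  4083*16 + 3 = 65331
Decimal = 65331

65331


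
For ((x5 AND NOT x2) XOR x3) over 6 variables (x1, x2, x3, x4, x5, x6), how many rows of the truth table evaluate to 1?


Formula: ((x5 AND NOT x2) XOR x3) over 6 vars (64 rows)
Evaluate each row (x1, x2, x3, x4, x5, x6 as bits, MSB first):
  row 0 [000000]: ((0 AND NOT 0) XOR 0) -> 0
  row 1 [000001]: ((0 AND NOT 0) XOR 0) -> 0
  row 2 [000010]: ((1 AND NOT 0) XOR 0) -> 1
  row 3 [000011]: ((1 AND NOT 0) XOR 0) -> 1
  row 4 [000100]: ((0 AND NOT 0) XOR 0) -> 0
  (every remaining row is evaluated the same way; all 64 results are listed next)
Full result column, 8 rows per line (x1,x2,x3 fixed per line; x4,x5,x6 runs 000..111 left to right):
  rows 0-7 [x1,x2,x3=000]: 00110011  (ones: 4)
  rows 8-15 [x1,x2,x3=001]: 11001100  (ones: 4)
  rows 16-23 [x1,x2,x3=010]: 00000000  (ones: 0)
  rows 24-31 [x1,x2,x3=011]: 11111111  (ones: 8)
  rows 32-39 [x1,x2,x3=100]: 00110011  (ones: 4)
  rows 40-47 [x1,x2,x3=101]: 11001100  (ones: 4)
  rows 48-55 [x1,x2,x3=110]: 00000000  (ones: 0)
  rows 56-63 [x1,x2,x3=111]: 11111111  (ones: 8)
Count of 1-rows = 4+4+0+8+4+4+0+8 = 32

32


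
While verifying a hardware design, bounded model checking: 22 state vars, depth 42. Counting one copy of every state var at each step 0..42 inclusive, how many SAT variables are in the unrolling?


BMC unrolls to depth k, creating one copy of each state var for steps 0..k.
Step count = 42 + 1 = 43 (steps 0 through 42)
Vars per step = 22
Total = 22 * 43 = 946

946


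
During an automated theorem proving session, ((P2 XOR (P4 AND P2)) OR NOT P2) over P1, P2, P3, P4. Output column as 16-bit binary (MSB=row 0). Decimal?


Formula: ((P2 XOR (P4 AND P2)) OR NOT P2) over P1, P2, P3, P4 (16 rows)
Evaluate each row (bits = P1,P2,P3,P4, MSB first):
  row 0 [0000]: ((0 XOR (0 AND 0)) OR NOT 0) -> 1
  row 1 [0001]: ((0 XOR (1 AND 0)) OR NOT 0) -> 1
  row 2 [0010]: ((0 XOR (0 AND 0)) OR NOT 0) -> 1
  row 3 [0011]: ((0 XOR (1 AND 0)) OR NOT 0) -> 1
  row 4 [0100]: ((1 XOR (0 AND 1)) OR NOT 1) -> 1
  row 5 [0101]: ((1 XOR (1 AND 1)) OR NOT 1) -> 0
  row 6 [0110]: ((1 XOR (0 AND 1)) OR NOT 1) -> 1
  row 7 [0111]: ((1 XOR (1 AND 1)) OR NOT 1) -> 0
  row 8 [1000]: ((0 XOR (0 AND 0)) OR NOT 0) -> 1
  row 9 [1001]: ((0 XOR (1 AND 0)) OR NOT 0) -> 1
  row 10 [1010]: ((0 XOR (0 AND 0)) OR NOT 0) -> 1
  row 11 [1011]: ((0 XOR (1 AND 0)) OR NOT 0) -> 1
  row 12 [1100]: ((1 XOR (0 AND 1)) OR NOT 1) -> 1
  row 13 [1101]: ((1 XOR (1 AND 1)) OR NOT 1) -> 0
  row 14 [1110]: ((1 XOR (0 AND 1)) OR NOT 1) -> 1
  row 15 [1111]: ((1 XOR (1 AND 1)) OR NOT 1) -> 0
Full result column, 4 rows per line (P1,P2 fixed per line; P3,P4 runs 00..11 left to right):
  rows 0-3 [P1,P2=00]: 1111  = hex F
  rows 4-7 [P1,P2=01]: 1010  = hex A
  rows 8-11 [P1,P2=10]: 1111  = hex F
  rows 12-15 [P1,P2=11]: 1010  = hex A
Output column (row 0 .. row 15) = 1111101011111010
Output column grouped in 4s = 1111 1010 1111 1010 = 0xFAFA
Convert to decimal digit by digit (value = value*16 + digit):
  F -> 15
  15*16 + 10 (A) = 250
  250*16 + 15 (F) = 4015
  4015*16 + 10 (A) = 64250
Decimal = 64250

64250


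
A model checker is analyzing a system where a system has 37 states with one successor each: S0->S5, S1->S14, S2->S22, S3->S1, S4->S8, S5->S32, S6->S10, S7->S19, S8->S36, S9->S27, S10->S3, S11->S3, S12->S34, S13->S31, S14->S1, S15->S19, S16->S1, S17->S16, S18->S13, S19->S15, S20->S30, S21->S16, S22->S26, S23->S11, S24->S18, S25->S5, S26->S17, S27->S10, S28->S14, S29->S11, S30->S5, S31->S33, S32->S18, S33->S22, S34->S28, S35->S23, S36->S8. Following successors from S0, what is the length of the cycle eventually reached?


Trace from S0 until a state repeats:
  S0 -> S5 -> S32 -> S18 -> S13 -> S31 -> S33 -> S22 -> S26 -> S17 -> S16 -> S1 -> S14 -> S1
S1 first seen at step 11, revisited at step 13.
Cycle length = 13 - 11 = 2

2


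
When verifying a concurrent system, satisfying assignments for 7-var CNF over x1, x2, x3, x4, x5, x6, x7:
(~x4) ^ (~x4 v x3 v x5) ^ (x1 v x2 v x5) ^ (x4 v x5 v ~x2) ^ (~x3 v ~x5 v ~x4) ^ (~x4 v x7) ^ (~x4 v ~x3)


CNF with 7 clauses over 7 vars (128 assignments).
An assignment satisfies CNF iff every clause has >=1 true literal.
Check each row (bits = x1,x2,x3,x4,x5,x6,x7; clause T/F shown):
  row 0 [0000000]: clauses=TTFTTTT -> 0
  row 1 [0000001]: clauses=TTFTTTT -> 0
  row 2 [0000010]: clauses=TTFTTTT -> 0
  row 3 [0000011]: clauses=TTFTTTT -> 0
  row 4 [0000100]: clauses=TTTTTTT -> 1
  (every remaining row is evaluated the same way; all 128 results are listed next)
Full result column, 8 rows per line (x1,x2,x3,x4 fixed per line; x5,x6,x7 runs 000..111 left to right):
  rows 0-7 [x1,x2,x3,x4=0000]: 00001111  (ones: 4)
  rows 8-15 [x1,x2,x3,x4=0001]: 00000000  (ones: 0)
  rows 16-23 [x1,x2,x3,x4=0010]: 00001111  (ones: 4)
  rows 24-31 [x1,x2,x3,x4=0011]: 00000000  (ones: 0)
  rows 32-39 [x1,x2,x3,x4=0100]: 00001111  (ones: 4)
  rows 40-47 [x1,x2,x3,x4=0101]: 00000000  (ones: 0)
  rows 48-55 [x1,x2,x3,x4=0110]: 00001111  (ones: 4)
  rows 56-63 [x1,x2,x3,x4=0111]: 00000000  (ones: 0)
  rows 64-71 [x1,x2,x3,x4=1000]: 11111111  (ones: 8)
  rows 72-79 [x1,x2,x3,x4=1001]: 00000000  (ones: 0)
  rows 80-87 [x1,x2,x3,x4=1010]: 11111111  (ones: 8)
  rows 88-95 [x1,x2,x3,x4=1011]: 00000000  (ones: 0)
  rows 96-103 [x1,x2,x3,x4=1100]: 00001111  (ones: 4)
  rows 104-111 [x1,x2,x3,x4=1101]: 00000000  (ones: 0)
  rows 112-119 [x1,x2,x3,x4=1110]: 00001111  (ones: 4)
  rows 120-127 [x1,x2,x3,x4=1111]: 00000000  (ones: 0)
Satisfying assignments = 4+0+4+0+4+0+4+0+8+0+8+0+4+0+4+0 = 40

40


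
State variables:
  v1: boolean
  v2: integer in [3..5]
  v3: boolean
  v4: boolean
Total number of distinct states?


State space = product of domain sizes of all variables.
Domain sizes:
  v1 (boolean): 2
  v2 (integer in [3..5]): 3
  v3 (boolean): 2
  v4 (boolean): 2
Product = 2 * 3 * 2 * 2 = 24

24


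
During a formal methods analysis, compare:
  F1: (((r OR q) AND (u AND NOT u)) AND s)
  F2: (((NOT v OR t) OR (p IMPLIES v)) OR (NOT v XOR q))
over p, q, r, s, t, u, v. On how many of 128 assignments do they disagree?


F1 = (((r OR q) AND (u AND NOT u)) AND s)
F2 = (((NOT v OR t) OR (p IMPLIES v)) OR (NOT v XOR q))
Evaluate both on each of 128 rows (bits = p,q,r,s,t,u,v):
  row 0 [0000000]: F1=0 F2=1 (differ) -> 1
  row 1 [0000001]: F1=0 F2=1 (differ) -> 1
  row 2 [0000010]: F1=0 F2=1 (differ) -> 1
  row 3 [0000011]: F1=0 F2=1 (differ) -> 1
  row 4 [0000100]: F1=0 F2=1 (differ) -> 1
  (every remaining row is evaluated the same way; all 128 results are listed next)
Full result column, 8 rows per line (p,q,r,s fixed per line; t,u,v runs 000..111 left to right):
  rows 0-7 [p,q,r,s=0000]: 11111111  (ones: 8)
  rows 8-15 [p,q,r,s=0001]: 11111111  (ones: 8)
  rows 16-23 [p,q,r,s=0010]: 11111111  (ones: 8)
  rows 24-31 [p,q,r,s=0011]: 11111111  (ones: 8)
  rows 32-39 [p,q,r,s=0100]: 11111111  (ones: 8)
  rows 40-47 [p,q,r,s=0101]: 11111111  (ones: 8)
  rows 48-55 [p,q,r,s=0110]: 11111111  (ones: 8)
  rows 56-63 [p,q,r,s=0111]: 11111111  (ones: 8)
  rows 64-71 [p,q,r,s=1000]: 11111111  (ones: 8)
  rows 72-79 [p,q,r,s=1001]: 11111111  (ones: 8)
  rows 80-87 [p,q,r,s=1010]: 11111111  (ones: 8)
  rows 88-95 [p,q,r,s=1011]: 11111111  (ones: 8)
  rows 96-103 [p,q,r,s=1100]: 11111111  (ones: 8)
  rows 104-111 [p,q,r,s=1101]: 11111111  (ones: 8)
  rows 112-119 [p,q,r,s=1110]: 11111111  (ones: 8)
  rows 120-127 [p,q,r,s=1111]: 11111111  (ones: 8)
Disagreements = 8+8+8+8+8+8+8+8+8+8+8+8+8+8+8+8 = 128

128


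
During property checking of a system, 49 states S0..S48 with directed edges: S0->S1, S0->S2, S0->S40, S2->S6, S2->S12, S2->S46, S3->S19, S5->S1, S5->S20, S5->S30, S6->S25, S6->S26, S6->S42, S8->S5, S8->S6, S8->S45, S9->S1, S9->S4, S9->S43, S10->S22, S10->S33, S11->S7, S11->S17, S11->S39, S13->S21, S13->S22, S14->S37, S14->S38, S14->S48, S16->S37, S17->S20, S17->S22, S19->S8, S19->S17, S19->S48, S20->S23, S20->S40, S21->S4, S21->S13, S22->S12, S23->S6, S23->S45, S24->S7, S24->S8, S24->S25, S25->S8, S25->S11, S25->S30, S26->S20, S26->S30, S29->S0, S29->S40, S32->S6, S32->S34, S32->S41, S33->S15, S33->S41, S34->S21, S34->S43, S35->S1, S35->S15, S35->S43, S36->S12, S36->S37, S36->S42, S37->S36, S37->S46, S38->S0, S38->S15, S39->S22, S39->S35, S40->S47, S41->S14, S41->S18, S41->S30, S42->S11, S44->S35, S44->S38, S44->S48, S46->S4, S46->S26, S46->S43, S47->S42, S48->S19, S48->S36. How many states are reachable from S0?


BFS from S0:
  layer 0: {S0}
  layer 1: {S1, S2, S40}
  layer 2: {S6, S12, S46, S47}
  layer 3: {S4, S25, S26, S42, S43}
  layer 4: {S8, S11, S20, S30}
  layer 5: {S5, S7, S17, S23, S39, S45}
  layer 6: {S22, S35}
  layer 7: {S15}
Reachable set: {S0, S1, S2, S4, S5, S6, S7, S8, S11, S12, S15, S17, S20, S22, S23, S25, S26, S30, S35, S39, S40, S42, S43, S45, S46, S47}
Count = 26

26


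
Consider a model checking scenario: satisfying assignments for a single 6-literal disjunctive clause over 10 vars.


Step 1: Total=2^10=1024
Step 2: Unsat when all 6 false: 2^4=16
Step 3: Sat=1024-16=1008

1008


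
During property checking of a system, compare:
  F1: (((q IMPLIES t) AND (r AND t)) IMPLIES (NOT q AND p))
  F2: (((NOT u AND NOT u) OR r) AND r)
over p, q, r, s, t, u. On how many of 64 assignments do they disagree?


F1 = (((q IMPLIES t) AND (r AND t)) IMPLIES (NOT q AND p))
F2 = (((NOT u AND NOT u) OR r) AND r)
Evaluate both on each of 64 rows (bits = p,q,r,s,t,u):
  row 0 [000000]: F1=1 F2=0 (differ) -> 1
  row 1 [000001]: F1=1 F2=0 (differ) -> 1
  row 2 [000010]: F1=1 F2=0 (differ) -> 1
  row 3 [000011]: F1=1 F2=0 (differ) -> 1
  row 4 [000100]: F1=1 F2=0 (differ) -> 1
  (every remaining row is evaluated the same way; all 64 results are listed next)
Full result column, 8 rows per line (p,q,r fixed per line; s,t,u runs 000..111 left to right):
  rows 0-7 [p,q,r=000]: 11111111  (ones: 8)
  rows 8-15 [p,q,r=001]: 00110011  (ones: 4)
  rows 16-23 [p,q,r=010]: 11111111  (ones: 8)
  rows 24-31 [p,q,r=011]: 00110011  (ones: 4)
  rows 32-39 [p,q,r=100]: 11111111  (ones: 8)
  rows 40-47 [p,q,r=101]: 00000000  (ones: 0)
  rows 48-55 [p,q,r=110]: 11111111  (ones: 8)
  rows 56-63 [p,q,r=111]: 00110011  (ones: 4)
Disagreements = 8+4+8+4+8+0+8+4 = 44

44


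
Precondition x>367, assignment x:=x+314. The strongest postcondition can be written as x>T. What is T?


Formula: sp(P, x:=E) = exists old_x. (x = E[old_x/x]) AND P[old_x/x] (old_x is the value of x before the assignment; eliminate old_x by solving x = E[old_x/x] for old_x)
Step 1: Precondition P: x>367, i.e. old_x > 367
Step 2: Assignment gives x = old_x + 314, so old_x = x - 314
Step 3: Substitute into P: x - 314 > 367
Step 4: Simplify: x > 367+314 = 681

681


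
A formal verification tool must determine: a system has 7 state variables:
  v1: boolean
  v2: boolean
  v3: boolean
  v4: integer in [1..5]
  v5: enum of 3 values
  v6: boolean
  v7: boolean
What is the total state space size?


State space = product of domain sizes of all variables.
Domain sizes:
  v1 (boolean): 2
  v2 (boolean): 2
  v3 (boolean): 2
  v4 (integer in [1..5]): 5
  v5 (enum of 3 values): 3
  v6 (boolean): 2
  v7 (boolean): 2
Product = 2 * 2 * 2 * 5 * 3 * 2 * 2 = 480

480


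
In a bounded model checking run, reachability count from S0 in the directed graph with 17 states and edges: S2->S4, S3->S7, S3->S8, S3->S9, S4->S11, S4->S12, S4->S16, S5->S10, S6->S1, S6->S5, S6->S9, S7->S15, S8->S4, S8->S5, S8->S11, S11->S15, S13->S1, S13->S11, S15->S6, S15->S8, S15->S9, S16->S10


BFS from S0:
  layer 0: {S0}
Reachable set: {S0}
Count = 1

1


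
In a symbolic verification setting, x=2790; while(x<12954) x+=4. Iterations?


Step 1: x goes from 2790 toward 12954 by 4; the body runs while x<12954, so iterations = ceil((bound-start)/step)
Step 2: Distance=10164
Step 3: ceil(10164/4)=2541

2541


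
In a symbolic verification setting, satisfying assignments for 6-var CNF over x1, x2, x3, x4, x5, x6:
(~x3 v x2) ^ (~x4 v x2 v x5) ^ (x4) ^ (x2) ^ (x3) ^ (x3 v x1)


CNF with 6 clauses over 6 vars (64 assignments).
An assignment satisfies CNF iff every clause has >=1 true literal.
Check each row (bits = x1,x2,x3,x4,x5,x6; clause T/F shown):
  row 0 [000000]: clauses=TTFFFF -> 0
  row 1 [000001]: clauses=TTFFFF -> 0
  row 2 [000010]: clauses=TTFFFF -> 0
  row 3 [000011]: clauses=TTFFFF -> 0
  row 4 [000100]: clauses=TFTFFF -> 0
  (every remaining row is evaluated the same way; all 64 results are listed next)
Full result column, 8 rows per line (x1,x2,x3 fixed per line; x4,x5,x6 runs 000..111 left to right):
  rows 0-7 [x1,x2,x3=000]: 00000000  (ones: 0)
  rows 8-15 [x1,x2,x3=001]: 00000000  (ones: 0)
  rows 16-23 [x1,x2,x3=010]: 00000000  (ones: 0)
  rows 24-31 [x1,x2,x3=011]: 00001111  (ones: 4)
  rows 32-39 [x1,x2,x3=100]: 00000000  (ones: 0)
  rows 40-47 [x1,x2,x3=101]: 00000000  (ones: 0)
  rows 48-55 [x1,x2,x3=110]: 00000000  (ones: 0)
  rows 56-63 [x1,x2,x3=111]: 00001111  (ones: 4)
Satisfying assignments = 0+0+0+4+0+0+0+4 = 8

8


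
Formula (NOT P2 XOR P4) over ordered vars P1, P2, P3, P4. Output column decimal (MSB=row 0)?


Formula: (NOT P2 XOR P4) over P1, P2, P3, P4 (16 rows)
Evaluate each row (bits = P1,P2,P3,P4, MSB first):
  row 0 [0000]: (NOT 0 XOR 0) -> 1
  row 1 [0001]: (NOT 0 XOR 1) -> 0
  row 2 [0010]: (NOT 0 XOR 0) -> 1
  row 3 [0011]: (NOT 0 XOR 1) -> 0
  row 4 [0100]: (NOT 1 XOR 0) -> 0
  row 5 [0101]: (NOT 1 XOR 1) -> 1
  row 6 [0110]: (NOT 1 XOR 0) -> 0
  row 7 [0111]: (NOT 1 XOR 1) -> 1
  row 8 [1000]: (NOT 0 XOR 0) -> 1
  row 9 [1001]: (NOT 0 XOR 1) -> 0
  row 10 [1010]: (NOT 0 XOR 0) -> 1
  row 11 [1011]: (NOT 0 XOR 1) -> 0
  row 12 [1100]: (NOT 1 XOR 0) -> 0
  row 13 [1101]: (NOT 1 XOR 1) -> 1
  row 14 [1110]: (NOT 1 XOR 0) -> 0
  row 15 [1111]: (NOT 1 XOR 1) -> 1
Full result column, 4 rows per line (P1,P2 fixed per line; P3,P4 runs 00..11 left to right):
  rows 0-3 [P1,P2=00]: 1010  = hex A
  rows 4-7 [P1,P2=01]: 0101  = hex 5
  rows 8-11 [P1,P2=10]: 1010  = hex A
  rows 12-15 [P1,P2=11]: 0101  = hex 5
Output column (row 0 .. row 15) = 1010010110100101
Output column grouped in 4s = 1010 0101 1010 0101 = 0xA5A5
Convert to decimal digit by digit (value = value*16 + digit):
  A -> 10
  10*16 + 5 = 165
  165*16 + 10 (A) = 2650
  2650*16 + 5 = 42405
Decimal = 42405

42405


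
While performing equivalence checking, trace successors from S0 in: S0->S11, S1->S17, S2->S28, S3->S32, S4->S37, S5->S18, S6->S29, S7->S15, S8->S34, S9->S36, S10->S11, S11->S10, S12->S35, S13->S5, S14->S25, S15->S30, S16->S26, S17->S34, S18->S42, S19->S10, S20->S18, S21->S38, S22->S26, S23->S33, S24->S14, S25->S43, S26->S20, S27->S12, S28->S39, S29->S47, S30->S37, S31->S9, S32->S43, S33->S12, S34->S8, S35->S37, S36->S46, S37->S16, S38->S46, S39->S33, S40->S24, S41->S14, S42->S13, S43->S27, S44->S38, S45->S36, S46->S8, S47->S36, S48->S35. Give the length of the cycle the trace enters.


Trace from S0 until a state repeats:
  S0 -> S11 -> S10 -> S11
S11 first seen at step 1, revisited at step 3.
Cycle length = 3 - 1 = 2

2


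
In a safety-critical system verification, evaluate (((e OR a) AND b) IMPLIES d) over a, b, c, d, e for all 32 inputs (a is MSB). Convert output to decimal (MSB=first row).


Formula: (((e OR a) AND b) IMPLIES d) over a, b, c, d, e (32 rows)
Evaluate each row (bits = a,b,c,d,e, MSB first):
  row 0 [00000]: (((0 OR 0) AND 0) IMPLIES 0) -> 1
  row 1 [00001]: (((1 OR 0) AND 0) IMPLIES 0) -> 1
  row 2 [00010]: (((0 OR 0) AND 0) IMPLIES 1) -> 1
  row 3 [00011]: (((1 OR 0) AND 0) IMPLIES 1) -> 1
  row 4 [00100]: (((0 OR 0) AND 0) IMPLIES 0) -> 1
  row 5 [00101]: (((1 OR 0) AND 0) IMPLIES 0) -> 1
  row 6 [00110]: (((0 OR 0) AND 0) IMPLIES 1) -> 1
  row 7 [00111]: (((1 OR 0) AND 0) IMPLIES 1) -> 1
  row 8 [01000]: (((0 OR 0) AND 1) IMPLIES 0) -> 1
  row 9 [01001]: (((1 OR 0) AND 1) IMPLIES 0) -> 0
  row 10 [01010]: (((0 OR 0) AND 1) IMPLIES 1) -> 1
  row 11 [01011]: (((1 OR 0) AND 1) IMPLIES 1) -> 1
  row 12 [01100]: (((0 OR 0) AND 1) IMPLIES 0) -> 1
  row 13 [01101]: (((1 OR 0) AND 1) IMPLIES 0) -> 0
  row 14 [01110]: (((0 OR 0) AND 1) IMPLIES 1) -> 1
  row 15 [01111]: (((1 OR 0) AND 1) IMPLIES 1) -> 1
  row 16 [10000]: (((0 OR 1) AND 0) IMPLIES 0) -> 1
  row 17 [10001]: (((1 OR 1) AND 0) IMPLIES 0) -> 1
  row 18 [10010]: (((0 OR 1) AND 0) IMPLIES 1) -> 1
  row 19 [10011]: (((1 OR 1) AND 0) IMPLIES 1) -> 1
  row 20 [10100]: (((0 OR 1) AND 0) IMPLIES 0) -> 1
  row 21 [10101]: (((1 OR 1) AND 0) IMPLIES 0) -> 1
  row 22 [10110]: (((0 OR 1) AND 0) IMPLIES 1) -> 1
  row 23 [10111]: (((1 OR 1) AND 0) IMPLIES 1) -> 1
  row 24 [11000]: (((0 OR 1) AND 1) IMPLIES 0) -> 0
  row 25 [11001]: (((1 OR 1) AND 1) IMPLIES 0) -> 0
  row 26 [11010]: (((0 OR 1) AND 1) IMPLIES 1) -> 1
  row 27 [11011]: (((1 OR 1) AND 1) IMPLIES 1) -> 1
  row 28 [11100]: (((0 OR 1) AND 1) IMPLIES 0) -> 0
  row 29 [11101]: (((1 OR 1) AND 1) IMPLIES 0) -> 0
  row 30 [11110]: (((0 OR 1) AND 1) IMPLIES 1) -> 1
  row 31 [11111]: (((1 OR 1) AND 1) IMPLIES 1) -> 1
Full result column, 4 rows per line (a,b,c fixed per line; d,e runs 00..11 left to right):
  rows 0-3 [a,b,c=000]: 1111  = hex F
  rows 4-7 [a,b,c=001]: 1111  = hex F
  rows 8-11 [a,b,c=010]: 1011  = hex B
  rows 12-15 [a,b,c=011]: 1011  = hex B
  rows 16-19 [a,b,c=100]: 1111  = hex F
  rows 20-23 [a,b,c=101]: 1111  = hex F
  rows 24-27 [a,b,c=110]: 0011  = hex 3
  rows 28-31 [a,b,c=111]: 0011  = hex 3
Output column (row 0 .. row 31) = 11111111101110111111111100110011
Output column grouped in 4s = 1111 1111 1011 1011 1111 1111 0011 0011 = 0xFFBBFF33
Convert to decimal digit by digit (value = value*16 + digit):
  F -> 15
  15*16 + 15 (F) = 255
  255*16 + 11 (B) = 4091
  4091*16 + 11 (B) = 65467
  65467*16 + 15 (F) = 1047487
  1047487*16 + 15 (F) = 16759807
  16759807*16 + 3 = 268156915
  268156915*16 + 3 = 4290510643
Decimal = 4290510643

4290510643


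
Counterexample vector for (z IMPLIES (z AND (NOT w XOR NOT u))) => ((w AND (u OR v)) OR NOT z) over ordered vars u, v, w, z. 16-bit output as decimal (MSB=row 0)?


F1 = (z IMPLIES (z AND (NOT w XOR NOT u)))
F2 = ((w AND (u OR v)) OR NOT z)
Counterexample to F1=>F2 is where F1=1 and F2=0.
Evaluate each row (bits = u,v,w,z, MSB first):
  row 0 [0000]: F1=1 F2=1 -> F1&~F2 -> 0
  row 1 [0001]: F1=0 F2=0 -> F1&~F2 -> 0
  row 2 [0010]: F1=1 F2=1 -> F1&~F2 -> 0
  row 3 [0011]: F1=1 F2=0 -> F1&~F2 -> 1
  row 4 [0100]: F1=1 F2=1 -> F1&~F2 -> 0
  row 5 [0101]: F1=0 F2=0 -> F1&~F2 -> 0
  row 6 [0110]: F1=1 F2=1 -> F1&~F2 -> 0
  row 7 [0111]: F1=1 F2=1 -> F1&~F2 -> 0
  row 8 [1000]: F1=1 F2=1 -> F1&~F2 -> 0
  row 9 [1001]: F1=1 F2=0 -> F1&~F2 -> 1
  row 10 [1010]: F1=1 F2=1 -> F1&~F2 -> 0
  row 11 [1011]: F1=0 F2=1 -> F1&~F2 -> 0
  row 12 [1100]: F1=1 F2=1 -> F1&~F2 -> 0
  row 13 [1101]: F1=1 F2=0 -> F1&~F2 -> 1
  row 14 [1110]: F1=1 F2=1 -> F1&~F2 -> 0
  row 15 [1111]: F1=0 F2=1 -> F1&~F2 -> 0
Full result column, 4 rows per line (u,v fixed per line; w,z runs 00..11 left to right):
  rows 0-3 [u,v=00]: 0001  = hex 1
  rows 4-7 [u,v=01]: 0000  = hex 0
  rows 8-11 [u,v=10]: 0100  = hex 4
  rows 12-15 [u,v=11]: 0100  = hex 4
Counterexample vector (row 0 .. row 15) = 0001000001000100
Output column grouped in 4s = 0001 0000 0100 0100 = 0x1044
Convert to decimal digit by digit (value = value*16 + digit):
  1 -> 1
  1*16 + 0 = 16
  16*16 + 4 = 260
  260*16 + 4 = 4164
Decimal = 4164

4164


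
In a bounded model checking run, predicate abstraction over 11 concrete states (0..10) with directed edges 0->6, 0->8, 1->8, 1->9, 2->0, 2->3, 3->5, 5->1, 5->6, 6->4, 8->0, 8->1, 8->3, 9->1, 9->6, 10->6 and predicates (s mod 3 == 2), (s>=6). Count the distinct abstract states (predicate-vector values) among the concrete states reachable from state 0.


BFS from 0:
Concrete reachable: {0, 1, 3, 4, 5, 6, 8, 9}
Abstract via predicates (s mod 3 == 2), (s>=6):
  (0,0) <- {0, 1, 3, 4}
  (0,1) <- {6, 9}
  (1,0) <- {5}
  (1,1) <- {8}
Distinct abstract states = 4

4


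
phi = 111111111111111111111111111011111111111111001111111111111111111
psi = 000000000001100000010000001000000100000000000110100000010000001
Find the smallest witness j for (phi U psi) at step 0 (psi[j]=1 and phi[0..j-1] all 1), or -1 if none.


(phi U psi) at 0: need smallest j with psi[j]=1 and phi[i]=1 for all i in [0,j).
Scan from step 0:
  step 0: phi=1, psi=0 -> continue
  step 1: phi=1, psi=0 -> continue
  step 2: phi=1, psi=0 -> continue
  step 3: phi=1, psi=0 -> continue
  step 11: psi=1 and phi held for [0,11) -> witness found
Witness step = 11

11


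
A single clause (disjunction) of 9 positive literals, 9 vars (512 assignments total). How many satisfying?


Step 1: Total=2^9=512
Step 2: Unsat when all 9 false: 2^0=1
Step 3: Sat=512-1=511

511


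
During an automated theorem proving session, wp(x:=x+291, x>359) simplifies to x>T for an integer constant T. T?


Formula: wp(x:=E, P) = P[E/x] (substitute E for x in postcondition)
Step 1: Postcondition: x>359
Step 2: Substitute x+291 for x: x+291>359
Step 3: Solve for x: x > 359-291 = 68

68


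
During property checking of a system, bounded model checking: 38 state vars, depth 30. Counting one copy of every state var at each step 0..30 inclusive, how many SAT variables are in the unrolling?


BMC unrolls to depth k, creating one copy of each state var for steps 0..k.
Step count = 30 + 1 = 31 (steps 0 through 30)
Vars per step = 38
Total = 38 * 31 = 1178

1178


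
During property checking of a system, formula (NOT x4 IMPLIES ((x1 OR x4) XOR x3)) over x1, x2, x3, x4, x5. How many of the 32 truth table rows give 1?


Formula: (NOT x4 IMPLIES ((x1 OR x4) XOR x3)) over 5 vars (32 rows)
Evaluate each row (x1, x2, x3, x4, x5 as bits, MSB first):
  row 0 [00000]: (NOT 0 IMPLIES ((0 OR 0) XOR 0)) -> 0
  row 1 [00001]: (NOT 0 IMPLIES ((0 OR 0) XOR 0)) -> 0
  row 2 [00010]: (NOT 1 IMPLIES ((0 OR 1) XOR 0)) -> 1
  row 3 [00011]: (NOT 1 IMPLIES ((0 OR 1) XOR 0)) -> 1
  row 4 [00100]: (NOT 0 IMPLIES ((0 OR 0) XOR 1)) -> 1
  row 5 [00101]: (NOT 0 IMPLIES ((0 OR 0) XOR 1)) -> 1
  row 6 [00110]: (NOT 1 IMPLIES ((0 OR 1) XOR 1)) -> 1
  row 7 [00111]: (NOT 1 IMPLIES ((0 OR 1) XOR 1)) -> 1
  row 8 [01000]: (NOT 0 IMPLIES ((0 OR 0) XOR 0)) -> 0
  row 9 [01001]: (NOT 0 IMPLIES ((0 OR 0) XOR 0)) -> 0
  row 10 [01010]: (NOT 1 IMPLIES ((0 OR 1) XOR 0)) -> 1
  row 11 [01011]: (NOT 1 IMPLIES ((0 OR 1) XOR 0)) -> 1
  row 12 [01100]: (NOT 0 IMPLIES ((0 OR 0) XOR 1)) -> 1
  row 13 [01101]: (NOT 0 IMPLIES ((0 OR 0) XOR 1)) -> 1
  row 14 [01110]: (NOT 1 IMPLIES ((0 OR 1) XOR 1)) -> 1
  row 15 [01111]: (NOT 1 IMPLIES ((0 OR 1) XOR 1)) -> 1
  row 16 [10000]: (NOT 0 IMPLIES ((1 OR 0) XOR 0)) -> 1
  row 17 [10001]: (NOT 0 IMPLIES ((1 OR 0) XOR 0)) -> 1
  row 18 [10010]: (NOT 1 IMPLIES ((1 OR 1) XOR 0)) -> 1
  row 19 [10011]: (NOT 1 IMPLIES ((1 OR 1) XOR 0)) -> 1
  row 20 [10100]: (NOT 0 IMPLIES ((1 OR 0) XOR 1)) -> 0
  row 21 [10101]: (NOT 0 IMPLIES ((1 OR 0) XOR 1)) -> 0
  row 22 [10110]: (NOT 1 IMPLIES ((1 OR 1) XOR 1)) -> 1
  row 23 [10111]: (NOT 1 IMPLIES ((1 OR 1) XOR 1)) -> 1
  row 24 [11000]: (NOT 0 IMPLIES ((1 OR 0) XOR 0)) -> 1
  row 25 [11001]: (NOT 0 IMPLIES ((1 OR 0) XOR 0)) -> 1
  row 26 [11010]: (NOT 1 IMPLIES ((1 OR 1) XOR 0)) -> 1
  row 27 [11011]: (NOT 1 IMPLIES ((1 OR 1) XOR 0)) -> 1
  row 28 [11100]: (NOT 0 IMPLIES ((1 OR 0) XOR 1)) -> 0
  row 29 [11101]: (NOT 0 IMPLIES ((1 OR 0) XOR 1)) -> 0
  row 30 [11110]: (NOT 1 IMPLIES ((1 OR 1) XOR 1)) -> 1
  row 31 [11111]: (NOT 1 IMPLIES ((1 OR 1) XOR 1)) -> 1
Full result column, 8 rows per line (x1,x2 fixed per line; x3,x4,x5 runs 000..111 left to right):
  rows 0-7 [x1,x2=00]: 00111111  (ones: 6)
  rows 8-15 [x1,x2=01]: 00111111  (ones: 6)
  rows 16-23 [x1,x2=10]: 11110011  (ones: 6)
  rows 24-31 [x1,x2=11]: 11110011  (ones: 6)
Count of 1-rows = 6+6+6+6 = 24

24


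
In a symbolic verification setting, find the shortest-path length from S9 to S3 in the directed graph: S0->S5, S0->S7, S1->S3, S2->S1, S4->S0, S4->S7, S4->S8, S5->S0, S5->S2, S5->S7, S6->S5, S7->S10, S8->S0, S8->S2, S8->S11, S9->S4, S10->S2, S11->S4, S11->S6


BFS layer-by-layer from S9:
  dist 0: {S9}
  dist 1: {S4}
  dist 2: {S0, S7, S8}
  dist 3: {S2, S5, S10, S11}
  dist 4: {S1, S6}
  dist 5: {S3}
  -> S3 reached at distance 5
Shortest path length = 5

5


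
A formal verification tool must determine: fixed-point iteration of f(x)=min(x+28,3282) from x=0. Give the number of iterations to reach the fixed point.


Step 1: x=0, cap=3282, increment=28
Step 2: x grows by 28 each step until capped at 3282; fixed point is x=3282
Step 3: iterations = ceil(3282/28) = 118

118


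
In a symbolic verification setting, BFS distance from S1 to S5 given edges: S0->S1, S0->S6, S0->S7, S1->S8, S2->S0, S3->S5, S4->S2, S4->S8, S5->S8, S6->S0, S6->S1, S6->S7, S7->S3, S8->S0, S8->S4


BFS layer-by-layer from S1:
  dist 0: {S1}
  dist 1: {S8}
  dist 2: {S0, S4}
  dist 3: {S2, S6, S7}
  dist 4: {S3}
  dist 5: {S5}
  -> S5 reached at distance 5
Shortest path length = 5

5


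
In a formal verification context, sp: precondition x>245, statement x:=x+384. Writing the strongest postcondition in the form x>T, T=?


Formula: sp(P, x:=E) = exists old_x. (x = E[old_x/x]) AND P[old_x/x] (old_x is the value of x before the assignment; eliminate old_x by solving x = E[old_x/x] for old_x)
Step 1: Precondition P: x>245, i.e. old_x > 245
Step 2: Assignment gives x = old_x + 384, so old_x = x - 384
Step 3: Substitute into P: x - 384 > 245
Step 4: Simplify: x > 245+384 = 629

629


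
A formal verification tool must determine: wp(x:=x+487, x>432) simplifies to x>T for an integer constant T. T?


Formula: wp(x:=E, P) = P[E/x] (substitute E for x in postcondition)
Step 1: Postcondition: x>432
Step 2: Substitute x+487 for x: x+487>432
Step 3: Solve for x: x > 432-487 = -55

-55


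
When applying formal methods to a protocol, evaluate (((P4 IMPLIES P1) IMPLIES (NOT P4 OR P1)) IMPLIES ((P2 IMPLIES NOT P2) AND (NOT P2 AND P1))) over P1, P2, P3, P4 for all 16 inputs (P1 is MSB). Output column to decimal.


Formula: (((P4 IMPLIES P1) IMPLIES (NOT P4 OR P1)) IMPLIES ((P2 IMPLIES NOT P2) AND (NOT P2 AND P1))) over P1, P2, P3, P4 (16 rows)
Evaluate each row (bits = P1,P2,P3,P4, MSB first):
  row 0 [0000]: (((0 IMPLIES 0) IMPLIES (NOT 0 OR 0)) IMPLIES ((0 IMPLIES NOT 0) AND (NOT 0 AND 0))) -> 0
  row 1 [0001]: (((1 IMPLIES 0) IMPLIES (NOT 1 OR 0)) IMPLIES ((0 IMPLIES NOT 0) AND (NOT 0 AND 0))) -> 0
  row 2 [0010]: (((0 IMPLIES 0) IMPLIES (NOT 0 OR 0)) IMPLIES ((0 IMPLIES NOT 0) AND (NOT 0 AND 0))) -> 0
  row 3 [0011]: (((1 IMPLIES 0) IMPLIES (NOT 1 OR 0)) IMPLIES ((0 IMPLIES NOT 0) AND (NOT 0 AND 0))) -> 0
  row 4 [0100]: (((0 IMPLIES 0) IMPLIES (NOT 0 OR 0)) IMPLIES ((1 IMPLIES NOT 1) AND (NOT 1 AND 0))) -> 0
  row 5 [0101]: (((1 IMPLIES 0) IMPLIES (NOT 1 OR 0)) IMPLIES ((1 IMPLIES NOT 1) AND (NOT 1 AND 0))) -> 0
  row 6 [0110]: (((0 IMPLIES 0) IMPLIES (NOT 0 OR 0)) IMPLIES ((1 IMPLIES NOT 1) AND (NOT 1 AND 0))) -> 0
  row 7 [0111]: (((1 IMPLIES 0) IMPLIES (NOT 1 OR 0)) IMPLIES ((1 IMPLIES NOT 1) AND (NOT 1 AND 0))) -> 0
  row 8 [1000]: (((0 IMPLIES 1) IMPLIES (NOT 0 OR 1)) IMPLIES ((0 IMPLIES NOT 0) AND (NOT 0 AND 1))) -> 1
  row 9 [1001]: (((1 IMPLIES 1) IMPLIES (NOT 1 OR 1)) IMPLIES ((0 IMPLIES NOT 0) AND (NOT 0 AND 1))) -> 1
  row 10 [1010]: (((0 IMPLIES 1) IMPLIES (NOT 0 OR 1)) IMPLIES ((0 IMPLIES NOT 0) AND (NOT 0 AND 1))) -> 1
  row 11 [1011]: (((1 IMPLIES 1) IMPLIES (NOT 1 OR 1)) IMPLIES ((0 IMPLIES NOT 0) AND (NOT 0 AND 1))) -> 1
  row 12 [1100]: (((0 IMPLIES 1) IMPLIES (NOT 0 OR 1)) IMPLIES ((1 IMPLIES NOT 1) AND (NOT 1 AND 1))) -> 0
  row 13 [1101]: (((1 IMPLIES 1) IMPLIES (NOT 1 OR 1)) IMPLIES ((1 IMPLIES NOT 1) AND (NOT 1 AND 1))) -> 0
  row 14 [1110]: (((0 IMPLIES 1) IMPLIES (NOT 0 OR 1)) IMPLIES ((1 IMPLIES NOT 1) AND (NOT 1 AND 1))) -> 0
  row 15 [1111]: (((1 IMPLIES 1) IMPLIES (NOT 1 OR 1)) IMPLIES ((1 IMPLIES NOT 1) AND (NOT 1 AND 1))) -> 0
Full result column, 4 rows per line (P1,P2 fixed per line; P3,P4 runs 00..11 left to right):
  rows 0-3 [P1,P2=00]: 0000  = hex 0
  rows 4-7 [P1,P2=01]: 0000  = hex 0
  rows 8-11 [P1,P2=10]: 1111  = hex F
  rows 12-15 [P1,P2=11]: 0000  = hex 0
Output column (row 0 .. row 15) = 0000000011110000
Output column grouped in 4s = 0000 0000 1111 0000 = 0x00F0
Convert to decimal digit by digit (value = value*16 + digit):
  0 -> 0
  0*16 + 0 = 0
  0*16 + 15 (F) = 15
  15*16 + 0 = 240
Decimal = 240

240


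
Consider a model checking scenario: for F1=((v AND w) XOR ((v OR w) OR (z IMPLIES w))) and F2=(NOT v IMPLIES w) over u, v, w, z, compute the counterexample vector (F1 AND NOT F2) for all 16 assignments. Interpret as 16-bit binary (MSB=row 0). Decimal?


F1 = ((v AND w) XOR ((v OR w) OR (z IMPLIES w)))
F2 = (NOT v IMPLIES w)
Counterexample to F1=>F2 is where F1=1 and F2=0.
Evaluate each row (bits = u,v,w,z, MSB first):
  row 0 [0000]: F1=1 F2=0 -> F1&~F2 -> 1
  row 1 [0001]: F1=0 F2=0 -> F1&~F2 -> 0
  row 2 [0010]: F1=1 F2=1 -> F1&~F2 -> 0
  row 3 [0011]: F1=1 F2=1 -> F1&~F2 -> 0
  row 4 [0100]: F1=1 F2=1 -> F1&~F2 -> 0
  row 5 [0101]: F1=1 F2=1 -> F1&~F2 -> 0
  row 6 [0110]: F1=0 F2=1 -> F1&~F2 -> 0
  row 7 [0111]: F1=0 F2=1 -> F1&~F2 -> 0
  row 8 [1000]: F1=1 F2=0 -> F1&~F2 -> 1
  row 9 [1001]: F1=0 F2=0 -> F1&~F2 -> 0
  row 10 [1010]: F1=1 F2=1 -> F1&~F2 -> 0
  row 11 [1011]: F1=1 F2=1 -> F1&~F2 -> 0
  row 12 [1100]: F1=1 F2=1 -> F1&~F2 -> 0
  row 13 [1101]: F1=1 F2=1 -> F1&~F2 -> 0
  row 14 [1110]: F1=0 F2=1 -> F1&~F2 -> 0
  row 15 [1111]: F1=0 F2=1 -> F1&~F2 -> 0
Full result column, 4 rows per line (u,v fixed per line; w,z runs 00..11 left to right):
  rows 0-3 [u,v=00]: 1000  = hex 8
  rows 4-7 [u,v=01]: 0000  = hex 0
  rows 8-11 [u,v=10]: 1000  = hex 8
  rows 12-15 [u,v=11]: 0000  = hex 0
Counterexample vector (row 0 .. row 15) = 1000000010000000
Output column grouped in 4s = 1000 0000 1000 0000 = 0x8080
Convert to decimal digit by digit (value = value*16 + digit):
  8 -> 8
  8*16 + 0 = 128
  128*16 + 8 = 2056
  2056*16 + 0 = 32896
Decimal = 32896

32896


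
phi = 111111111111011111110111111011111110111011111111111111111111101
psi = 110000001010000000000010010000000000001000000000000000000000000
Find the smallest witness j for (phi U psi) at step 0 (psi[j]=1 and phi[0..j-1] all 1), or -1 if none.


(phi U psi) at 0: need smallest j with psi[j]=1 and phi[i]=1 for all i in [0,j).
Scan from step 0:
  step 0: psi=1 and phi held for [0,0) -> witness found
Witness step = 0

0


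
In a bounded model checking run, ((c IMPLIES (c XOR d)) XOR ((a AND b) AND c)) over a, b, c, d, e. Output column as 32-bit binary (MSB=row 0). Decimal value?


Formula: ((c IMPLIES (c XOR d)) XOR ((a AND b) AND c)) over a, b, c, d, e (32 rows)
Evaluate each row (bits = a,b,c,d,e, MSB first):
  row 0 [00000]: ((0 IMPLIES (0 XOR 0)) XOR ((0 AND 0) AND 0)) -> 1
  row 1 [00001]: ((0 IMPLIES (0 XOR 0)) XOR ((0 AND 0) AND 0)) -> 1
  row 2 [00010]: ((0 IMPLIES (0 XOR 1)) XOR ((0 AND 0) AND 0)) -> 1
  row 3 [00011]: ((0 IMPLIES (0 XOR 1)) XOR ((0 AND 0) AND 0)) -> 1
  row 4 [00100]: ((1 IMPLIES (1 XOR 0)) XOR ((0 AND 0) AND 1)) -> 1
  row 5 [00101]: ((1 IMPLIES (1 XOR 0)) XOR ((0 AND 0) AND 1)) -> 1
  row 6 [00110]: ((1 IMPLIES (1 XOR 1)) XOR ((0 AND 0) AND 1)) -> 0
  row 7 [00111]: ((1 IMPLIES (1 XOR 1)) XOR ((0 AND 0) AND 1)) -> 0
  row 8 [01000]: ((0 IMPLIES (0 XOR 0)) XOR ((0 AND 1) AND 0)) -> 1
  row 9 [01001]: ((0 IMPLIES (0 XOR 0)) XOR ((0 AND 1) AND 0)) -> 1
  row 10 [01010]: ((0 IMPLIES (0 XOR 1)) XOR ((0 AND 1) AND 0)) -> 1
  row 11 [01011]: ((0 IMPLIES (0 XOR 1)) XOR ((0 AND 1) AND 0)) -> 1
  row 12 [01100]: ((1 IMPLIES (1 XOR 0)) XOR ((0 AND 1) AND 1)) -> 1
  row 13 [01101]: ((1 IMPLIES (1 XOR 0)) XOR ((0 AND 1) AND 1)) -> 1
  row 14 [01110]: ((1 IMPLIES (1 XOR 1)) XOR ((0 AND 1) AND 1)) -> 0
  row 15 [01111]: ((1 IMPLIES (1 XOR 1)) XOR ((0 AND 1) AND 1)) -> 0
  row 16 [10000]: ((0 IMPLIES (0 XOR 0)) XOR ((1 AND 0) AND 0)) -> 1
  row 17 [10001]: ((0 IMPLIES (0 XOR 0)) XOR ((1 AND 0) AND 0)) -> 1
  row 18 [10010]: ((0 IMPLIES (0 XOR 1)) XOR ((1 AND 0) AND 0)) -> 1
  row 19 [10011]: ((0 IMPLIES (0 XOR 1)) XOR ((1 AND 0) AND 0)) -> 1
  row 20 [10100]: ((1 IMPLIES (1 XOR 0)) XOR ((1 AND 0) AND 1)) -> 1
  row 21 [10101]: ((1 IMPLIES (1 XOR 0)) XOR ((1 AND 0) AND 1)) -> 1
  row 22 [10110]: ((1 IMPLIES (1 XOR 1)) XOR ((1 AND 0) AND 1)) -> 0
  row 23 [10111]: ((1 IMPLIES (1 XOR 1)) XOR ((1 AND 0) AND 1)) -> 0
  row 24 [11000]: ((0 IMPLIES (0 XOR 0)) XOR ((1 AND 1) AND 0)) -> 1
  row 25 [11001]: ((0 IMPLIES (0 XOR 0)) XOR ((1 AND 1) AND 0)) -> 1
  row 26 [11010]: ((0 IMPLIES (0 XOR 1)) XOR ((1 AND 1) AND 0)) -> 1
  row 27 [11011]: ((0 IMPLIES (0 XOR 1)) XOR ((1 AND 1) AND 0)) -> 1
  row 28 [11100]: ((1 IMPLIES (1 XOR 0)) XOR ((1 AND 1) AND 1)) -> 0
  row 29 [11101]: ((1 IMPLIES (1 XOR 0)) XOR ((1 AND 1) AND 1)) -> 0
  row 30 [11110]: ((1 IMPLIES (1 XOR 1)) XOR ((1 AND 1) AND 1)) -> 1
  row 31 [11111]: ((1 IMPLIES (1 XOR 1)) XOR ((1 AND 1) AND 1)) -> 1
Full result column, 4 rows per line (a,b,c fixed per line; d,e runs 00..11 left to right):
  rows 0-3 [a,b,c=000]: 1111  = hex F
  rows 4-7 [a,b,c=001]: 1100  = hex C
  rows 8-11 [a,b,c=010]: 1111  = hex F
  rows 12-15 [a,b,c=011]: 1100  = hex C
  rows 16-19 [a,b,c=100]: 1111  = hex F
  rows 20-23 [a,b,c=101]: 1100  = hex C
  rows 24-27 [a,b,c=110]: 1111  = hex F
  rows 28-31 [a,b,c=111]: 0011  = hex 3
Output column (row 0 .. row 31) = 11111100111111001111110011110011
Output column grouped in 4s = 1111 1100 1111 1100 1111 1100 1111 0011 = 0xFCFCFCF3
Convert to decimal digit by digit (value = value*16 + digit):
  F -> 15
  15*16 + 12 (C) = 252
  252*16 + 15 (F) = 4047
  4047*16 + 12 (C) = 64764
  64764*16 + 15 (F) = 1036239
  1036239*16 + 12 (C) = 16579836
  16579836*16 + 15 (F) = 265277391
  265277391*16 + 3 = 4244438259
Decimal = 4244438259

4244438259


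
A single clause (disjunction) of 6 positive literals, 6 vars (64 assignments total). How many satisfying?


Step 1: Total=2^6=64
Step 2: Unsat when all 6 false: 2^0=1
Step 3: Sat=64-1=63

63


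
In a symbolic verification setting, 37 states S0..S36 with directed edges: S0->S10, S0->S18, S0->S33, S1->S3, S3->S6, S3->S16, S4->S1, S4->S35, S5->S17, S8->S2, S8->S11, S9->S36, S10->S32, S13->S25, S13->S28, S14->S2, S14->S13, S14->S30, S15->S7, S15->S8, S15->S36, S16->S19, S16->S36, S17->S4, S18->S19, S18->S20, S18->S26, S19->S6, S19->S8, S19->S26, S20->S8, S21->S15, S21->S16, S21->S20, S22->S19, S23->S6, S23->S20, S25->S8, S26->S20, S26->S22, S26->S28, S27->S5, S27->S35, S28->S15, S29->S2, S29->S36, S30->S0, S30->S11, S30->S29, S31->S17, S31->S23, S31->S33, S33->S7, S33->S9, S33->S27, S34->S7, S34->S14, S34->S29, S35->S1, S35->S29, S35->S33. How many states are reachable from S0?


BFS from S0:
  layer 0: {S0}
  layer 1: {S10, S18, S33}
  layer 2: {S7, S9, S19, S20, S26, S27, S32}
  layer 3: {S5, S6, S8, S22, S28, S35, S36}
  layer 4: {S1, S2, S11, S15, S17, S29}
  layer 5: {S3, S4}
  layer 6: {S16}
Reachable set: {S0, S1, S2, S3, S4, S5, S6, S7, S8, S9, S10, S11, S15, S16, S17, S18, S19, S20, S22, S26, S27, S28, S29, S32, S33, S35, S36}
Count = 27

27


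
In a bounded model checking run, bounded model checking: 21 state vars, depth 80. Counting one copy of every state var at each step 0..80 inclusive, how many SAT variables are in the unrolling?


BMC unrolls to depth k, creating one copy of each state var for steps 0..k.
Step count = 80 + 1 = 81 (steps 0 through 80)
Vars per step = 21
Total = 21 * 81 = 1701

1701


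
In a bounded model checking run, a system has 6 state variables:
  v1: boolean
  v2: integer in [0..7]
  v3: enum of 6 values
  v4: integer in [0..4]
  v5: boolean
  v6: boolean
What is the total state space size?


State space = product of domain sizes of all variables.
Domain sizes:
  v1 (boolean): 2
  v2 (integer in [0..7]): 8
  v3 (enum of 6 values): 6
  v4 (integer in [0..4]): 5
  v5 (boolean): 2
  v6 (boolean): 2
Product = 2 * 8 * 6 * 5 * 2 * 2 = 1920

1920


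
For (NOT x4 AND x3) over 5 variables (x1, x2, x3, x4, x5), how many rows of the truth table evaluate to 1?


Formula: (NOT x4 AND x3) over 5 vars (32 rows)
Evaluate each row (x1, x2, x3, x4, x5 as bits, MSB first):
  row 0 [00000]: (NOT 0 AND 0) -> 0
  row 1 [00001]: (NOT 0 AND 0) -> 0
  row 2 [00010]: (NOT 1 AND 0) -> 0
  row 3 [00011]: (NOT 1 AND 0) -> 0
  row 4 [00100]: (NOT 0 AND 1) -> 1
  row 5 [00101]: (NOT 0 AND 1) -> 1
  row 6 [00110]: (NOT 1 AND 1) -> 0
  row 7 [00111]: (NOT 1 AND 1) -> 0
  row 8 [01000]: (NOT 0 AND 0) -> 0
  row 9 [01001]: (NOT 0 AND 0) -> 0
  row 10 [01010]: (NOT 1 AND 0) -> 0
  row 11 [01011]: (NOT 1 AND 0) -> 0
  row 12 [01100]: (NOT 0 AND 1) -> 1
  row 13 [01101]: (NOT 0 AND 1) -> 1
  row 14 [01110]: (NOT 1 AND 1) -> 0
  row 15 [01111]: (NOT 1 AND 1) -> 0
  row 16 [10000]: (NOT 0 AND 0) -> 0
  row 17 [10001]: (NOT 0 AND 0) -> 0
  row 18 [10010]: (NOT 1 AND 0) -> 0
  row 19 [10011]: (NOT 1 AND 0) -> 0
  row 20 [10100]: (NOT 0 AND 1) -> 1
  row 21 [10101]: (NOT 0 AND 1) -> 1
  row 22 [10110]: (NOT 1 AND 1) -> 0
  row 23 [10111]: (NOT 1 AND 1) -> 0
  row 24 [11000]: (NOT 0 AND 0) -> 0
  row 25 [11001]: (NOT 0 AND 0) -> 0
  row 26 [11010]: (NOT 1 AND 0) -> 0
  row 27 [11011]: (NOT 1 AND 0) -> 0
  row 28 [11100]: (NOT 0 AND 1) -> 1
  row 29 [11101]: (NOT 0 AND 1) -> 1
  row 30 [11110]: (NOT 1 AND 1) -> 0
  row 31 [11111]: (NOT 1 AND 1) -> 0
Full result column, 8 rows per line (x1,x2 fixed per line; x3,x4,x5 runs 000..111 left to right):
  rows 0-7 [x1,x2=00]: 00001100  (ones: 2)
  rows 8-15 [x1,x2=01]: 00001100  (ones: 2)
  rows 16-23 [x1,x2=10]: 00001100  (ones: 2)
  rows 24-31 [x1,x2=11]: 00001100  (ones: 2)
Count of 1-rows = 2+2+2+2 = 8

8


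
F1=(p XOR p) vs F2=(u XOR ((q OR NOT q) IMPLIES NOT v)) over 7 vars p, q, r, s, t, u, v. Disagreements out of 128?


F1 = (p XOR p)
F2 = (u XOR ((q OR NOT q) IMPLIES NOT v))
Evaluate both on each of 128 rows (bits = p,q,r,s,t,u,v):
  row 0 [0000000]: F1=0 F2=1 (differ) -> 1
  row 1 [0000001]: F1=0 F2=0 -> 0
  row 2 [0000010]: F1=0 F2=0 -> 0
  row 3 [0000011]: F1=0 F2=1 (differ) -> 1
  row 4 [0000100]: F1=0 F2=1 (differ) -> 1
  (every remaining row is evaluated the same way; all 128 results are listed next)
Full result column, 8 rows per line (p,q,r,s fixed per line; t,u,v runs 000..111 left to right):
  rows 0-7 [p,q,r,s=0000]: 10011001  (ones: 4)
  rows 8-15 [p,q,r,s=0001]: 10011001  (ones: 4)
  rows 16-23 [p,q,r,s=0010]: 10011001  (ones: 4)
  rows 24-31 [p,q,r,s=0011]: 10011001  (ones: 4)
  rows 32-39 [p,q,r,s=0100]: 10011001  (ones: 4)
  rows 40-47 [p,q,r,s=0101]: 10011001  (ones: 4)
  rows 48-55 [p,q,r,s=0110]: 10011001  (ones: 4)
  rows 56-63 [p,q,r,s=0111]: 10011001  (ones: 4)
  rows 64-71 [p,q,r,s=1000]: 10011001  (ones: 4)
  rows 72-79 [p,q,r,s=1001]: 10011001  (ones: 4)
  rows 80-87 [p,q,r,s=1010]: 10011001  (ones: 4)
  rows 88-95 [p,q,r,s=1011]: 10011001  (ones: 4)
  rows 96-103 [p,q,r,s=1100]: 10011001  (ones: 4)
  rows 104-111 [p,q,r,s=1101]: 10011001  (ones: 4)
  rows 112-119 [p,q,r,s=1110]: 10011001  (ones: 4)
  rows 120-127 [p,q,r,s=1111]: 10011001  (ones: 4)
Disagreements = 4+4+4+4+4+4+4+4+4+4+4+4+4+4+4+4 = 64

64
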